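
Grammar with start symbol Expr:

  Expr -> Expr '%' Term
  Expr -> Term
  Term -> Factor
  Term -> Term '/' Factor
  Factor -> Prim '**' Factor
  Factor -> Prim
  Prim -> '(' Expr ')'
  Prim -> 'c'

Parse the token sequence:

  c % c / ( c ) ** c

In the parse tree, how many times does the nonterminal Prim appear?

[Expr [Expr [Term [Factor [Prim c]]]] % [Term [Term [Factor [Prim c]]] / [Factor [Prim ( [Expr [Term [Factor [Prim c]]]] )] ** [Factor [Prim c]]]]]

5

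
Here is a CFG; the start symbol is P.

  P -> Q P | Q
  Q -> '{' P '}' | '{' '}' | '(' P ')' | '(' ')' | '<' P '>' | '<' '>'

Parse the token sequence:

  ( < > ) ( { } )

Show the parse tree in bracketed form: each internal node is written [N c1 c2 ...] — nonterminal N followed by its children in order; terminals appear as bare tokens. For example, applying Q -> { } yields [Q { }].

P
Q P
( P ) P
( Q ) P
( < > ) P
( < > ) Q
( < > ) ( P )
( < > ) ( Q )
( < > ) ( { } )

[P [Q ( [P [Q < >]] )] [P [Q ( [P [Q { }]] )]]]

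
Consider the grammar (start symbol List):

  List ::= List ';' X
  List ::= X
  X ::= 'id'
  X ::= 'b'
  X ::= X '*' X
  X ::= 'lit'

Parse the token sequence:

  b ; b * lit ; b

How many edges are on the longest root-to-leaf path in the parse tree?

4

[List [List [List [X b]] ; [X [X b] * [X lit]]] ; [X b]]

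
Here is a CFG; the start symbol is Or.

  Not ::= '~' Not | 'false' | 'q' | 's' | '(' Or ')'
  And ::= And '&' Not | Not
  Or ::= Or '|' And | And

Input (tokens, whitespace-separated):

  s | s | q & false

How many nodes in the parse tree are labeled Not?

[Or [Or [Or [And [Not s]]] | [And [Not s]]] | [And [And [Not q]] & [Not false]]]

4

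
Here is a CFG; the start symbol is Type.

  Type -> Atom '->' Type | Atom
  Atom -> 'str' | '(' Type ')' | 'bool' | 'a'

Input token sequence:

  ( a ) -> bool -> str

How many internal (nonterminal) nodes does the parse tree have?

8

[Type [Atom ( [Type [Atom a]] )] -> [Type [Atom bool] -> [Type [Atom str]]]]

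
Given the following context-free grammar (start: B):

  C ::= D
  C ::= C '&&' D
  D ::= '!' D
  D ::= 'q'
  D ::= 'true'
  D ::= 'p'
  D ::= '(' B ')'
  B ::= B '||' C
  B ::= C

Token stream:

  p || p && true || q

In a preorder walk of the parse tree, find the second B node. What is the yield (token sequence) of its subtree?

[B [B [B [C [D p]]] || [C [C [D p]] && [D true]]] || [C [D q]]]

p || p && true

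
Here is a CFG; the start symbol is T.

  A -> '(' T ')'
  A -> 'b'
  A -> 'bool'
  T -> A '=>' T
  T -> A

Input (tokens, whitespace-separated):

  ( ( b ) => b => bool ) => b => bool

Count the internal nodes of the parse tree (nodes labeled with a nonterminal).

[T [A ( [T [A ( [T [A b]] )] => [T [A b] => [T [A bool]]]] )] => [T [A b] => [T [A bool]]]]

14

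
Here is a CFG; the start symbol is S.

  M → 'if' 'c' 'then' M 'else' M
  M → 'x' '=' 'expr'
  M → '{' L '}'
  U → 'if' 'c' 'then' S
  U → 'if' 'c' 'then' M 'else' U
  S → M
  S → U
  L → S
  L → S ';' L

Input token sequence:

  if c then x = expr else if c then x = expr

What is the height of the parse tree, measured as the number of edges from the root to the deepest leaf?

5

[S [U if c then [M x = expr] else [U if c then [S [M x = expr]]]]]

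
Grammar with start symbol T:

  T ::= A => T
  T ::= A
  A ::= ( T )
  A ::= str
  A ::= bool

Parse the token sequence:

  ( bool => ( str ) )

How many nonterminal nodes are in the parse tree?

[T [A ( [T [A bool] => [T [A ( [T [A str]] )]]] )]]

8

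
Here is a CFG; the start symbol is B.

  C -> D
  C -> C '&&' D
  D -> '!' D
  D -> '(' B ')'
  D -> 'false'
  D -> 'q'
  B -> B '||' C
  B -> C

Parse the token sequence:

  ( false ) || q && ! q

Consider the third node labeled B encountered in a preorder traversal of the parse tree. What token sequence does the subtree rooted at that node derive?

[B [B [C [D ( [B [C [D false]]] )]]] || [C [C [D q]] && [D ! [D q]]]]

false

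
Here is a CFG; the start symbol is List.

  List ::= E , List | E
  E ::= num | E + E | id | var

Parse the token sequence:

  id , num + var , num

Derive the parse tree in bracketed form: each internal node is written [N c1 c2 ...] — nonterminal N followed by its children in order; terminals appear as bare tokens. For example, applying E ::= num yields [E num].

[List [E id] , [List [E [E num] + [E var]] , [List [E num]]]]

List
E , List
id , List
id , E , List
id , E + E , List
id , num + E , List
id , num + var , List
id , num + var , E
id , num + var , num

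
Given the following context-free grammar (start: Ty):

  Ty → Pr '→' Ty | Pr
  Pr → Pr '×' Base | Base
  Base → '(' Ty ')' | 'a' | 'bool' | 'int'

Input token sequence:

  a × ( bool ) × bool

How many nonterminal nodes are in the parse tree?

10

[Ty [Pr [Pr [Pr [Base a]] × [Base ( [Ty [Pr [Base bool]]] )]] × [Base bool]]]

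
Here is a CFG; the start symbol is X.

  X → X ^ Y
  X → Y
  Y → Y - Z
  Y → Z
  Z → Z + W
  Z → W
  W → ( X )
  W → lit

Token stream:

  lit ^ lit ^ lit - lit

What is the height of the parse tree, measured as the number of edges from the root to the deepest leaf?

[X [X [X [Y [Z [W lit]]]] ^ [Y [Z [W lit]]]] ^ [Y [Y [Z [W lit]]] - [Z [W lit]]]]

6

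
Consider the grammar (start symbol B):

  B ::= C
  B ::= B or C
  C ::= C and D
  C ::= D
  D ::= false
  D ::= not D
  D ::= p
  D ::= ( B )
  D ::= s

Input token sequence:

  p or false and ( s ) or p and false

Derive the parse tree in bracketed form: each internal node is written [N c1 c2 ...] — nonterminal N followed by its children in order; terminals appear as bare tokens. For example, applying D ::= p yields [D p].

B
B or C
B or C or C
C or C or C
D or C or C
p or C or C
p or C and D or C
p or D and D or C
p or false and D or C
p or false and ( B ) or C
p or false and ( C ) or C
p or false and ( D ) or C
p or false and ( s ) or C
p or false and ( s ) or C and D
p or false and ( s ) or D and D
p or false and ( s ) or p and D
p or false and ( s ) or p and false

[B [B [B [C [D p]]] or [C [C [D false]] and [D ( [B [C [D s]]] )]]] or [C [C [D p]] and [D false]]]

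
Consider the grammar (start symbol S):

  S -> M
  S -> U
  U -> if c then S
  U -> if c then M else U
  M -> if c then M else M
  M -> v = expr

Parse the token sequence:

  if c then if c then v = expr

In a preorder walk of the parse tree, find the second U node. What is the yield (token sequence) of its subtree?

[S [U if c then [S [U if c then [S [M v = expr]]]]]]

if c then v = expr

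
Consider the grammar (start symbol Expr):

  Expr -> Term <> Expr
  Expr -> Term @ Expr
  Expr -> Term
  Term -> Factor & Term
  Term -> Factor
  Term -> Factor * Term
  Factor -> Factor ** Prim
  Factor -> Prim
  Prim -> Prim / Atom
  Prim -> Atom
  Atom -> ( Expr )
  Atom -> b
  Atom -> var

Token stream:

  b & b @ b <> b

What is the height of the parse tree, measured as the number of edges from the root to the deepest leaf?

[Expr [Term [Factor [Prim [Atom b]]] & [Term [Factor [Prim [Atom b]]]]] @ [Expr [Term [Factor [Prim [Atom b]]]] <> [Expr [Term [Factor [Prim [Atom b]]]]]]]

7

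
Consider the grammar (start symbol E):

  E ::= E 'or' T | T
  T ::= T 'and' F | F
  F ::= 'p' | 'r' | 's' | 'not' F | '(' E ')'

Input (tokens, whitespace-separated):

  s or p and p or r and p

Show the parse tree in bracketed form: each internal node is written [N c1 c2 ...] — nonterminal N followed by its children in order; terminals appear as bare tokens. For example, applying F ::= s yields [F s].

E
E or T
E or T or T
T or T or T
F or T or T
s or T or T
s or T and F or T
s or F and F or T
s or p and F or T
s or p and p or T
s or p and p or T and F
s or p and p or F and F
s or p and p or r and F
s or p and p or r and p

[E [E [E [T [F s]]] or [T [T [F p]] and [F p]]] or [T [T [F r]] and [F p]]]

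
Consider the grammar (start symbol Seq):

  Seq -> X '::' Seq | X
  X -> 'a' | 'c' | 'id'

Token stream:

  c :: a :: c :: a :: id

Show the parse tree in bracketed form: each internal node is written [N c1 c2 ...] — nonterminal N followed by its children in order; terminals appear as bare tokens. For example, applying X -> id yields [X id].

Seq
X :: Seq
c :: Seq
c :: X :: Seq
c :: a :: Seq
c :: a :: X :: Seq
c :: a :: c :: Seq
c :: a :: c :: X :: Seq
c :: a :: c :: a :: Seq
c :: a :: c :: a :: X
c :: a :: c :: a :: id

[Seq [X c] :: [Seq [X a] :: [Seq [X c] :: [Seq [X a] :: [Seq [X id]]]]]]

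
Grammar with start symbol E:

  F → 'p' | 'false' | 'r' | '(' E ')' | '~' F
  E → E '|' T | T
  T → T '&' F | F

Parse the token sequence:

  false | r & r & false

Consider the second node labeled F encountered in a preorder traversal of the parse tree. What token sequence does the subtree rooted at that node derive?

r

[E [E [T [F false]]] | [T [T [T [F r]] & [F r]] & [F false]]]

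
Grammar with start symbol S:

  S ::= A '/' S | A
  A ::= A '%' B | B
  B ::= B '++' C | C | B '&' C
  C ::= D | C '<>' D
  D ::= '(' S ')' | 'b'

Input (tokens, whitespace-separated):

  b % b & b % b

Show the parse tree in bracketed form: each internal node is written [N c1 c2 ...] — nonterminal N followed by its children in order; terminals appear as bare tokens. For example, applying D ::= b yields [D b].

[S [A [A [A [B [C [D b]]]] % [B [B [C [D b]]] & [C [D b]]]] % [B [C [D b]]]]]

S
A
A % B
A % B % B
B % B % B
C % B % B
D % B % B
b % B % B
b % B & C % B
b % C & C % B
b % D & C % B
b % b & C % B
b % b & D % B
b % b & b % B
b % b & b % C
b % b & b % D
b % b & b % b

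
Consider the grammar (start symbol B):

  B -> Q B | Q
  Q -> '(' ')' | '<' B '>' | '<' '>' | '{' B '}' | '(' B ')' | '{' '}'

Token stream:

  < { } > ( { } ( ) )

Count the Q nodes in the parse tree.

5

[B [Q < [B [Q { }]] >] [B [Q ( [B [Q { }] [B [Q ( )]]] )]]]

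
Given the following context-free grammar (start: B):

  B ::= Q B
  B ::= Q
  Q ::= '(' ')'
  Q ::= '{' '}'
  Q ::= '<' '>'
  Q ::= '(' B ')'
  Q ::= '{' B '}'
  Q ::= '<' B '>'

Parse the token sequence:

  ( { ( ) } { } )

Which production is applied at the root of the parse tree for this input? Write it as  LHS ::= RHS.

[B [Q ( [B [Q { [B [Q ( )]] }] [B [Q { }]]] )]]

B ::= Q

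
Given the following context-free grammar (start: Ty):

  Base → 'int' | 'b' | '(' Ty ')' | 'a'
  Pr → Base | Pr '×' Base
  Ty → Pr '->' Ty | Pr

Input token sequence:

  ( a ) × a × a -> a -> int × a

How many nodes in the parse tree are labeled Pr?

7

[Ty [Pr [Pr [Pr [Base ( [Ty [Pr [Base a]]] )]] × [Base a]] × [Base a]] -> [Ty [Pr [Base a]] -> [Ty [Pr [Pr [Base int]] × [Base a]]]]]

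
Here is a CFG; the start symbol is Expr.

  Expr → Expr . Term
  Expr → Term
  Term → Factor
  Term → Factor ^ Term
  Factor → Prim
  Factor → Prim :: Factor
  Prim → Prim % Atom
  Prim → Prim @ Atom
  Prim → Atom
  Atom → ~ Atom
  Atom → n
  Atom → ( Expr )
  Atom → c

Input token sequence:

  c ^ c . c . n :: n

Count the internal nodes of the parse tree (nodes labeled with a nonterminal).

22

[Expr [Expr [Expr [Term [Factor [Prim [Atom c]]] ^ [Term [Factor [Prim [Atom c]]]]]] . [Term [Factor [Prim [Atom c]]]]] . [Term [Factor [Prim [Atom n]] :: [Factor [Prim [Atom n]]]]]]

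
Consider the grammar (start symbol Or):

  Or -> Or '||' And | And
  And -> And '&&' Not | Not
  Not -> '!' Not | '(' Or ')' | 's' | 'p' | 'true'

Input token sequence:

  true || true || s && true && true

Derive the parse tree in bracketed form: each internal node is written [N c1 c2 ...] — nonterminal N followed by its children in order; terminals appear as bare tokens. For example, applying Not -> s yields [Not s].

Or
Or || And
Or || And || And
And || And || And
Not || And || And
true || And || And
true || Not || And
true || true || And
true || true || And && Not
true || true || And && Not && Not
true || true || Not && Not && Not
true || true || s && Not && Not
true || true || s && true && Not
true || true || s && true && true

[Or [Or [Or [And [Not true]]] || [And [Not true]]] || [And [And [And [Not s]] && [Not true]] && [Not true]]]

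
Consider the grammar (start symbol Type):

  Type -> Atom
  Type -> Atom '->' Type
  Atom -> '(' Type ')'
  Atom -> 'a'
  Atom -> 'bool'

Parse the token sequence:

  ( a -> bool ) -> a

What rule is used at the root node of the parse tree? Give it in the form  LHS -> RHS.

Type -> Atom '->' Type

[Type [Atom ( [Type [Atom a] -> [Type [Atom bool]]] )] -> [Type [Atom a]]]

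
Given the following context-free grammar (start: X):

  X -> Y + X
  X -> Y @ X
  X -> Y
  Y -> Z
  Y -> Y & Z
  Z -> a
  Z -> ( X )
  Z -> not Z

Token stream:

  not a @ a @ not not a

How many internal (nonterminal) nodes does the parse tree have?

[X [Y [Z not [Z a]]] @ [X [Y [Z a]] @ [X [Y [Z not [Z not [Z a]]]]]]]

12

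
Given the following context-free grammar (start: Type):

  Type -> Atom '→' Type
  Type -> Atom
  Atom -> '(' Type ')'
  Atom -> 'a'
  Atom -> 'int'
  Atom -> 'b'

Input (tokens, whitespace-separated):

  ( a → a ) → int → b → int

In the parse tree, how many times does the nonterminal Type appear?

6

[Type [Atom ( [Type [Atom a] → [Type [Atom a]]] )] → [Type [Atom int] → [Type [Atom b] → [Type [Atom int]]]]]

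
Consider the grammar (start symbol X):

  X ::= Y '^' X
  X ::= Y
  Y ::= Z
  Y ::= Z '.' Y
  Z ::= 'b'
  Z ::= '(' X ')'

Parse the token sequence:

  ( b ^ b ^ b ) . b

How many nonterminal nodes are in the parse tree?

14

[X [Y [Z ( [X [Y [Z b]] ^ [X [Y [Z b]] ^ [X [Y [Z b]]]]] )] . [Y [Z b]]]]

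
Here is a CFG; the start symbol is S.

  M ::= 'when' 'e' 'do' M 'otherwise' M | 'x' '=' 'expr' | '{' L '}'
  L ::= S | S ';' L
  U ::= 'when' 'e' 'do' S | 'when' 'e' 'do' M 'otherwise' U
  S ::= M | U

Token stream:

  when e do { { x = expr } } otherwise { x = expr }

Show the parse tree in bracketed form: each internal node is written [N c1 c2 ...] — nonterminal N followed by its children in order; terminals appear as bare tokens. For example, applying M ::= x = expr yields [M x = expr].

[S [M when e do [M { [L [S [M { [L [S [M x = expr]]] }]]] }] otherwise [M { [L [S [M x = expr]]] }]]]

S
M
when e do M otherwise M
when e do { L } otherwise M
when e do { S } otherwise M
when e do { M } otherwise M
when e do { { L } } otherwise M
when e do { { S } } otherwise M
when e do { { M } } otherwise M
when e do { { x = expr } } otherwise M
when e do { { x = expr } } otherwise { L }
when e do { { x = expr } } otherwise { S }
when e do { { x = expr } } otherwise { M }
when e do { { x = expr } } otherwise { x = expr }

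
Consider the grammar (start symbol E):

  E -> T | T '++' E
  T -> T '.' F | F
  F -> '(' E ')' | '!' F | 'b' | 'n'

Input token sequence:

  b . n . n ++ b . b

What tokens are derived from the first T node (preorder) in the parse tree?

b . n . n

[E [T [T [T [F b]] . [F n]] . [F n]] ++ [E [T [T [F b]] . [F b]]]]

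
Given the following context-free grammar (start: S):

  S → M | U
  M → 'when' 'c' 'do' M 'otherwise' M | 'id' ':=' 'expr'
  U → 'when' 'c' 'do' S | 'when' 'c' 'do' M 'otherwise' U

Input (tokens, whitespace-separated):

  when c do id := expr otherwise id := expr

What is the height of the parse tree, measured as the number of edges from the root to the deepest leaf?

3

[S [M when c do [M id := expr] otherwise [M id := expr]]]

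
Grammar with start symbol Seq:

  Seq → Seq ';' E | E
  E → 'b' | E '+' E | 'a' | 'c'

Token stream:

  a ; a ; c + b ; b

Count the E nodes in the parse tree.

6

[Seq [Seq [Seq [Seq [E a]] ; [E a]] ; [E [E c] + [E b]]] ; [E b]]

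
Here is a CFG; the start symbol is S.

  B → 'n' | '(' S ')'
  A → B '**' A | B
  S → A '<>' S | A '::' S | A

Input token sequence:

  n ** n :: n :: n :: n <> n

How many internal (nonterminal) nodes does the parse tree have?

[S [A [B n] ** [A [B n]]] :: [S [A [B n]] :: [S [A [B n]] :: [S [A [B n]] <> [S [A [B n]]]]]]]

17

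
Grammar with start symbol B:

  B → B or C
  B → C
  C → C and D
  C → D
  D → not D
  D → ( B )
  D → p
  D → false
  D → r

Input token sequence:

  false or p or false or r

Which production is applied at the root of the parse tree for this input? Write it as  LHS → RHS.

B → B or C

[B [B [B [B [C [D false]]] or [C [D p]]] or [C [D false]]] or [C [D r]]]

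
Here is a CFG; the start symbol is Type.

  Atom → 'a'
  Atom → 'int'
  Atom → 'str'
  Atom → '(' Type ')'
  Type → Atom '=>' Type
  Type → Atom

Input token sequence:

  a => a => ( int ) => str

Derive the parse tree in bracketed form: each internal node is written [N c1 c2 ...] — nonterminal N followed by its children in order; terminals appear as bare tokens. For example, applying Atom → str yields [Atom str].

[Type [Atom a] => [Type [Atom a] => [Type [Atom ( [Type [Atom int]] )] => [Type [Atom str]]]]]

Type
Atom => Type
a => Type
a => Atom => Type
a => a => Type
a => a => Atom => Type
a => a => ( Type ) => Type
a => a => ( Atom ) => Type
a => a => ( int ) => Type
a => a => ( int ) => Atom
a => a => ( int ) => str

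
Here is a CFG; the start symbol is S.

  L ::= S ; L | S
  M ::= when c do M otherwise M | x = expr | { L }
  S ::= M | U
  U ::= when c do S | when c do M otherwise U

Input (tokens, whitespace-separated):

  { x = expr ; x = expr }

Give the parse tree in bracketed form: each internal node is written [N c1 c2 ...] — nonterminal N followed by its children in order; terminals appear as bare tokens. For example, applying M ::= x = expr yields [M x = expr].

S
M
{ L }
{ S ; L }
{ M ; L }
{ x = expr ; L }
{ x = expr ; S }
{ x = expr ; M }
{ x = expr ; x = expr }

[S [M { [L [S [M x = expr]] ; [L [S [M x = expr]]]] }]]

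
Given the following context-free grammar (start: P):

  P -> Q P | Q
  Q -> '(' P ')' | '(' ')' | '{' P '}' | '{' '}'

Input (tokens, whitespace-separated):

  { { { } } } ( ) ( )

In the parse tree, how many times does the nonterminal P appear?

[P [Q { [P [Q { [P [Q { }]] }]] }] [P [Q ( )] [P [Q ( )]]]]

5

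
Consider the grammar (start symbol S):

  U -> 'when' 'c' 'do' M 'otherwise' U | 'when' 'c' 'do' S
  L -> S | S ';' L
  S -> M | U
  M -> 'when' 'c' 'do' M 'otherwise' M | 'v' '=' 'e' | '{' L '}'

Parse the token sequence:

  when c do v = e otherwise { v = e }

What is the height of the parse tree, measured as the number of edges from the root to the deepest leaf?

6

[S [M when c do [M v = e] otherwise [M { [L [S [M v = e]]] }]]]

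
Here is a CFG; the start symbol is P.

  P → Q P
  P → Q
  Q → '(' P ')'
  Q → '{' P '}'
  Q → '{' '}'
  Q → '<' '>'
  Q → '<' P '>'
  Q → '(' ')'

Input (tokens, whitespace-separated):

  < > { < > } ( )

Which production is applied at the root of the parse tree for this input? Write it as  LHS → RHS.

[P [Q < >] [P [Q { [P [Q < >]] }] [P [Q ( )]]]]

P → Q P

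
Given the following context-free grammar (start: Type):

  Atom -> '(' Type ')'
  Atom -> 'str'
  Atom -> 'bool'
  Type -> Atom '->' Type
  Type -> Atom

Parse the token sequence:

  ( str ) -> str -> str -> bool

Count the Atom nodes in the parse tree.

5

[Type [Atom ( [Type [Atom str]] )] -> [Type [Atom str] -> [Type [Atom str] -> [Type [Atom bool]]]]]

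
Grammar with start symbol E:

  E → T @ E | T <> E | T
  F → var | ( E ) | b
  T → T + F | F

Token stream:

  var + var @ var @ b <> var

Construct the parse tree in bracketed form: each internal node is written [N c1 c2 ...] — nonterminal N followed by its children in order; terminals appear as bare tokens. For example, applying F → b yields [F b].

[E [T [T [F var]] + [F var]] @ [E [T [F var]] @ [E [T [F b]] <> [E [T [F var]]]]]]

E
T @ E
T + F @ E
F + F @ E
var + F @ E
var + var @ E
var + var @ T @ E
var + var @ F @ E
var + var @ var @ E
var + var @ var @ T <> E
var + var @ var @ F <> E
var + var @ var @ b <> E
var + var @ var @ b <> T
var + var @ var @ b <> F
var + var @ var @ b <> var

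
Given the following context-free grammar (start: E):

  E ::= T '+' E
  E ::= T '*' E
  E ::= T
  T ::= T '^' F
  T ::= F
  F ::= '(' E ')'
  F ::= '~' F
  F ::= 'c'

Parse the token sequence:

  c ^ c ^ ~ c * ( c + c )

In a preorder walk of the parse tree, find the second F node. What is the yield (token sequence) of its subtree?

c

[E [T [T [T [F c]] ^ [F c]] ^ [F ~ [F c]]] * [E [T [F ( [E [T [F c]] + [E [T [F c]]]] )]]]]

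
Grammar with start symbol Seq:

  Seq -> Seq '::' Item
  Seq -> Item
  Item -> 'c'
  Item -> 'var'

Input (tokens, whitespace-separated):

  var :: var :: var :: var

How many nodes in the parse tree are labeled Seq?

4

[Seq [Seq [Seq [Seq [Item var]] :: [Item var]] :: [Item var]] :: [Item var]]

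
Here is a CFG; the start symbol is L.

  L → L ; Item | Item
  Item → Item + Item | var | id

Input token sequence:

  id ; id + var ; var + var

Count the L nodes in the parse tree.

[L [L [L [Item id]] ; [Item [Item id] + [Item var]]] ; [Item [Item var] + [Item var]]]

3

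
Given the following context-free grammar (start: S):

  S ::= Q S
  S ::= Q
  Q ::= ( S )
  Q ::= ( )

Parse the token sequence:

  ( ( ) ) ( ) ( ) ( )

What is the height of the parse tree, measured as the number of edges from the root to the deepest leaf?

5

[S [Q ( [S [Q ( )]] )] [S [Q ( )] [S [Q ( )] [S [Q ( )]]]]]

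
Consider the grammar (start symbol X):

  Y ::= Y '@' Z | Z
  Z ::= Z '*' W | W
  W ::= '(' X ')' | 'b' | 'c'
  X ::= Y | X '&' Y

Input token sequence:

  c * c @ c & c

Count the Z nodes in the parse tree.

[X [X [Y [Y [Z [Z [W c]] * [W c]]] @ [Z [W c]]]] & [Y [Z [W c]]]]

4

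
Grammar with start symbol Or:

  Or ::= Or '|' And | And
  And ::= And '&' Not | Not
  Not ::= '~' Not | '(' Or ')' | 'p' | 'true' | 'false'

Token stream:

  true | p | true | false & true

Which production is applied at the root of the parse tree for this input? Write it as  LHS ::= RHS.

[Or [Or [Or [Or [And [Not true]]] | [And [Not p]]] | [And [Not true]]] | [And [And [Not false]] & [Not true]]]

Or ::= Or '|' And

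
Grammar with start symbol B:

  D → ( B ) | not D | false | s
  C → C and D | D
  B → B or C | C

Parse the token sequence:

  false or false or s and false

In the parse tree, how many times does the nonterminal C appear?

[B [B [B [C [D false]]] or [C [D false]]] or [C [C [D s]] and [D false]]]

4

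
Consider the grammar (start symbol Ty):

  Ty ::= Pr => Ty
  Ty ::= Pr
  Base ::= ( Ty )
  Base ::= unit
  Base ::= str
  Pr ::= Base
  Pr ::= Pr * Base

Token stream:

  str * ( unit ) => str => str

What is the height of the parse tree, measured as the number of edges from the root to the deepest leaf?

[Ty [Pr [Pr [Base str]] * [Base ( [Ty [Pr [Base unit]]] )]] => [Ty [Pr [Base str]] => [Ty [Pr [Base str]]]]]

6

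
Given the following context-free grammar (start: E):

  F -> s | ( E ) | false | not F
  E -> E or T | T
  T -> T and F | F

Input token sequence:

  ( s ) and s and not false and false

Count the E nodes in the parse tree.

2

[E [T [T [T [T [F ( [E [T [F s]]] )]] and [F s]] and [F not [F false]]] and [F false]]]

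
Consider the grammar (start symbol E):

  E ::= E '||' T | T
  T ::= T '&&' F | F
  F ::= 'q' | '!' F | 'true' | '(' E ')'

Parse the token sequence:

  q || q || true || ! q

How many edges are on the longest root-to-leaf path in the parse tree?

6

[E [E [E [E [T [F q]]] || [T [F q]]] || [T [F true]]] || [T [F ! [F q]]]]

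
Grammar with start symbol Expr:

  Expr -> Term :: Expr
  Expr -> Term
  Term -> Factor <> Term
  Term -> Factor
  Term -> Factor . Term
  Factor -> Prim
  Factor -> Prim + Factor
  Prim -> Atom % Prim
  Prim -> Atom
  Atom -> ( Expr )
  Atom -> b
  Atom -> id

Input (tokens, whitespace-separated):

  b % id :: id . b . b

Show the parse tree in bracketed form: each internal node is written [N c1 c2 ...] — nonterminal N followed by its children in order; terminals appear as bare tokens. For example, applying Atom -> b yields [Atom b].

Expr
Term :: Expr
Factor :: Expr
Prim :: Expr
Atom % Prim :: Expr
b % Prim :: Expr
b % Atom :: Expr
b % id :: Expr
b % id :: Term
b % id :: Factor . Term
b % id :: Prim . Term
b % id :: Atom . Term
b % id :: id . Term
b % id :: id . Factor . Term
b % id :: id . Prim . Term
b % id :: id . Atom . Term
b % id :: id . b . Term
b % id :: id . b . Factor
b % id :: id . b . Prim
b % id :: id . b . Atom
b % id :: id . b . b

[Expr [Term [Factor [Prim [Atom b] % [Prim [Atom id]]]]] :: [Expr [Term [Factor [Prim [Atom id]]] . [Term [Factor [Prim [Atom b]]] . [Term [Factor [Prim [Atom b]]]]]]]]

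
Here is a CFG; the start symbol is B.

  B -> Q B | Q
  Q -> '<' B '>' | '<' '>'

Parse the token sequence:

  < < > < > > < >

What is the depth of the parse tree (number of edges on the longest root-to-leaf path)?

5

[B [Q < [B [Q < >] [B [Q < >]]] >] [B [Q < >]]]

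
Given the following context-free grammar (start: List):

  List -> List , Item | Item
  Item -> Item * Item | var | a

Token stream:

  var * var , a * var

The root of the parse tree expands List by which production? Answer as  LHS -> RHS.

List -> List , Item

[List [List [Item [Item var] * [Item var]]] , [Item [Item a] * [Item var]]]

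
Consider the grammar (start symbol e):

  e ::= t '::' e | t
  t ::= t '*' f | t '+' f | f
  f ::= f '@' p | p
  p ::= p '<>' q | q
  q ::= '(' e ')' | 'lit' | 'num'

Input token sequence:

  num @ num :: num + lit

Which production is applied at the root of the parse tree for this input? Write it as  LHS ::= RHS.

[e [t [f [f [p [q num]]] @ [p [q num]]]] :: [e [t [t [f [p [q num]]]] + [f [p [q lit]]]]]]

e ::= t '::' e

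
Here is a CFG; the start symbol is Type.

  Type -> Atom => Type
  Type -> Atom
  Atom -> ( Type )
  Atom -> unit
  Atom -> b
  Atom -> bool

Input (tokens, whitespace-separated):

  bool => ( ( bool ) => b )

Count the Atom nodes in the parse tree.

5

[Type [Atom bool] => [Type [Atom ( [Type [Atom ( [Type [Atom bool]] )] => [Type [Atom b]]] )]]]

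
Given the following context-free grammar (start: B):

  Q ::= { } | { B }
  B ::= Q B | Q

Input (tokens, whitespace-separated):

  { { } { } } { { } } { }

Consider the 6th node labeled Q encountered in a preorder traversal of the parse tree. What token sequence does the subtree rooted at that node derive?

{ }

[B [Q { [B [Q { }] [B [Q { }]]] }] [B [Q { [B [Q { }]] }] [B [Q { }]]]]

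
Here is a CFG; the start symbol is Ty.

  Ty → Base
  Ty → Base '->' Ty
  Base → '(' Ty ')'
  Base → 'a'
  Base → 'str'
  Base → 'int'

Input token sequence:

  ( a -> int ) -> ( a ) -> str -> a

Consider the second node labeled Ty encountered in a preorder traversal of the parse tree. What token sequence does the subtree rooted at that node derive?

a -> int

[Ty [Base ( [Ty [Base a] -> [Ty [Base int]]] )] -> [Ty [Base ( [Ty [Base a]] )] -> [Ty [Base str] -> [Ty [Base a]]]]]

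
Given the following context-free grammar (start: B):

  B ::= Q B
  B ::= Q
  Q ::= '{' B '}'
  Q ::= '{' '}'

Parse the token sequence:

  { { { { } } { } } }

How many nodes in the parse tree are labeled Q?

5

[B [Q { [B [Q { [B [Q { [B [Q { }]] }] [B [Q { }]]] }]] }]]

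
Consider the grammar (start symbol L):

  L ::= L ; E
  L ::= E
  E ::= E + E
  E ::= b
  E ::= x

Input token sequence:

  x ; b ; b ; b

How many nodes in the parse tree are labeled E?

[L [L [L [L [E x]] ; [E b]] ; [E b]] ; [E b]]

4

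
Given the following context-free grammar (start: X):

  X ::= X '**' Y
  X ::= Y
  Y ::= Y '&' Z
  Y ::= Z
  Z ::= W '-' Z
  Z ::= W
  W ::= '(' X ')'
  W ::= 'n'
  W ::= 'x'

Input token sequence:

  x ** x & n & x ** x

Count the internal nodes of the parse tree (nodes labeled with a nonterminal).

[X [X [X [Y [Z [W x]]]] ** [Y [Y [Y [Z [W x]]] & [Z [W n]]] & [Z [W x]]]] ** [Y [Z [W x]]]]

18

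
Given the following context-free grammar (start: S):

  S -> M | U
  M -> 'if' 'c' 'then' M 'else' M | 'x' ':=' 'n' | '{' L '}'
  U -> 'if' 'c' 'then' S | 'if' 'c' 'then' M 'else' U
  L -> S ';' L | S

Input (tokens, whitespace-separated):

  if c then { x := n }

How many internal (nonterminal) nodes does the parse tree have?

[S [U if c then [S [M { [L [S [M x := n]]] }]]]]

7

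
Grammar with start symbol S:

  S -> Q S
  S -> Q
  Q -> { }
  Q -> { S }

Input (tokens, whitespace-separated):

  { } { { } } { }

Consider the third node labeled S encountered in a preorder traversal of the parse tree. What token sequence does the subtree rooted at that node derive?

{ }

[S [Q { }] [S [Q { [S [Q { }]] }] [S [Q { }]]]]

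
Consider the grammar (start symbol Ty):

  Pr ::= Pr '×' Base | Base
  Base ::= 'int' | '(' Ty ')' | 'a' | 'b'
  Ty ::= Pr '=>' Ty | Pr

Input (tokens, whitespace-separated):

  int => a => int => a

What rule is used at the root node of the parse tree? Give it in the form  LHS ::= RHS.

[Ty [Pr [Base int]] => [Ty [Pr [Base a]] => [Ty [Pr [Base int]] => [Ty [Pr [Base a]]]]]]

Ty ::= Pr '=>' Ty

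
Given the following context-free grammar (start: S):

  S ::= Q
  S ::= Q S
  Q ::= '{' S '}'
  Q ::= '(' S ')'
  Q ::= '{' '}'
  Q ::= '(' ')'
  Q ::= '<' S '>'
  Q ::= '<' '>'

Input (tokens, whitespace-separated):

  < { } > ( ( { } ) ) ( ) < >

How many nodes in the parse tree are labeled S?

7

[S [Q < [S [Q { }]] >] [S [Q ( [S [Q ( [S [Q { }]] )]] )] [S [Q ( )] [S [Q < >]]]]]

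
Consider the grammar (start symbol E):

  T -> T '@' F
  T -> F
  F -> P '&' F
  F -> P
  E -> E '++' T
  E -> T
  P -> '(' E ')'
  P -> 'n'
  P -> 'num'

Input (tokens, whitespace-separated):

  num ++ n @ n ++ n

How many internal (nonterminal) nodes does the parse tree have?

[E [E [E [T [F [P num]]]] ++ [T [T [F [P n]]] @ [F [P n]]]] ++ [T [F [P n]]]]

15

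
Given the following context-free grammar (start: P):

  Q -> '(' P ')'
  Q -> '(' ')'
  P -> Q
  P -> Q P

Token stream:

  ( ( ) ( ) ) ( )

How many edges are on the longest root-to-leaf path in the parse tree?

5

[P [Q ( [P [Q ( )] [P [Q ( )]]] )] [P [Q ( )]]]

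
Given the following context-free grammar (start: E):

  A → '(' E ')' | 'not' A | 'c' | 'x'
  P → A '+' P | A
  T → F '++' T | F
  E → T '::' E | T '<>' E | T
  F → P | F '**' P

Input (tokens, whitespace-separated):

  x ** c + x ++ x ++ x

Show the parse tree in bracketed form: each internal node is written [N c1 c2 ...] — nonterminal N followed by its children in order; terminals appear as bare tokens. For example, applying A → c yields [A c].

[E [T [F [F [P [A x]]] ** [P [A c] + [P [A x]]]] ++ [T [F [P [A x]]] ++ [T [F [P [A x]]]]]]]

E
T
F ++ T
F ** P ++ T
P ** P ++ T
A ** P ++ T
x ** P ++ T
x ** A + P ++ T
x ** c + P ++ T
x ** c + A ++ T
x ** c + x ++ T
x ** c + x ++ F ++ T
x ** c + x ++ P ++ T
x ** c + x ++ A ++ T
x ** c + x ++ x ++ T
x ** c + x ++ x ++ F
x ** c + x ++ x ++ P
x ** c + x ++ x ++ A
x ** c + x ++ x ++ x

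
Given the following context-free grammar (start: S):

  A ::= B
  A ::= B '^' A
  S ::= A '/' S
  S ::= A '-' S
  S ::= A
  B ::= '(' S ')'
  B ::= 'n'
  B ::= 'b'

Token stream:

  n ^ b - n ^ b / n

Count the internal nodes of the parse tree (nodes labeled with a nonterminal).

13

[S [A [B n] ^ [A [B b]]] - [S [A [B n] ^ [A [B b]]] / [S [A [B n]]]]]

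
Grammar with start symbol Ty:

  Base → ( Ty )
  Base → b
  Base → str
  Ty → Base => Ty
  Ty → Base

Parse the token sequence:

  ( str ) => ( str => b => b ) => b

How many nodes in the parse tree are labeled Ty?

7

[Ty [Base ( [Ty [Base str]] )] => [Ty [Base ( [Ty [Base str] => [Ty [Base b] => [Ty [Base b]]]] )] => [Ty [Base b]]]]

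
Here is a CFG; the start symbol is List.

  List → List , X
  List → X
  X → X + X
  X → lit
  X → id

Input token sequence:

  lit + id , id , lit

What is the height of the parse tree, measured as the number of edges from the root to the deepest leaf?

5

[List [List [List [X [X lit] + [X id]]] , [X id]] , [X lit]]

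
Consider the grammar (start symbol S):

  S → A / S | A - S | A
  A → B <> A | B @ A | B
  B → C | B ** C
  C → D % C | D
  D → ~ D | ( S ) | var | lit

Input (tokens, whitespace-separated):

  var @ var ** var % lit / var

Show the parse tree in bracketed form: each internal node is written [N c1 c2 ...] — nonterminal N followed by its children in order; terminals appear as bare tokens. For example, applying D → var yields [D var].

[S [A [B [C [D var]]] @ [A [B [B [C [D var]]] ** [C [D var] % [C [D lit]]]]]] / [S [A [B [C [D var]]]]]]

S
A / S
B @ A / S
C @ A / S
D @ A / S
var @ A / S
var @ B / S
var @ B ** C / S
var @ C ** C / S
var @ D ** C / S
var @ var ** C / S
var @ var ** D % C / S
var @ var ** var % C / S
var @ var ** var % D / S
var @ var ** var % lit / S
var @ var ** var % lit / A
var @ var ** var % lit / B
var @ var ** var % lit / C
var @ var ** var % lit / D
var @ var ** var % lit / var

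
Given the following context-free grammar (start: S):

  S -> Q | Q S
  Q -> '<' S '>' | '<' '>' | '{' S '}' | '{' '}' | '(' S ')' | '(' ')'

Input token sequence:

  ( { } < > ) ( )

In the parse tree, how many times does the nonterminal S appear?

[S [Q ( [S [Q { }] [S [Q < >]]] )] [S [Q ( )]]]

4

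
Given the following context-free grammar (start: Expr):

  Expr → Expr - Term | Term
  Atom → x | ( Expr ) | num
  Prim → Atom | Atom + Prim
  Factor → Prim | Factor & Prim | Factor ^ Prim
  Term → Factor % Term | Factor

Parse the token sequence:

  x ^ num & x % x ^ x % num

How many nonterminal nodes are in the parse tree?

[Expr [Term [Factor [Factor [Factor [Prim [Atom x]]] ^ [Prim [Atom num]]] & [Prim [Atom x]]] % [Term [Factor [Factor [Prim [Atom x]]] ^ [Prim [Atom x]]] % [Term [Factor [Prim [Atom num]]]]]]]

22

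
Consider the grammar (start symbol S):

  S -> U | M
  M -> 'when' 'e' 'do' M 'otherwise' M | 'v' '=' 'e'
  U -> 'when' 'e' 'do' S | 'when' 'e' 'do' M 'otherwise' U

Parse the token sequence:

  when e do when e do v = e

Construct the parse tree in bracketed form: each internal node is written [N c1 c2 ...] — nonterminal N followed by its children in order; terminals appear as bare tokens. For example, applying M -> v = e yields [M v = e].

S
U
when e do S
when e do U
when e do when e do S
when e do when e do M
when e do when e do v = e

[S [U when e do [S [U when e do [S [M v = e]]]]]]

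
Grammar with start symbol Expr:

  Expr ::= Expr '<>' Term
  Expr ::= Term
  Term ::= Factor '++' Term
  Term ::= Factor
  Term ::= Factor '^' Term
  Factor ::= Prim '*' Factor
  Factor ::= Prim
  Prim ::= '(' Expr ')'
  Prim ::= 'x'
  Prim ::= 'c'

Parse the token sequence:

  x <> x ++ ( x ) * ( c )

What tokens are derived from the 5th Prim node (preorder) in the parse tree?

( c )

[Expr [Expr [Term [Factor [Prim x]]]] <> [Term [Factor [Prim x]] ++ [Term [Factor [Prim ( [Expr [Term [Factor [Prim x]]]] )] * [Factor [Prim ( [Expr [Term [Factor [Prim c]]]] )]]]]]]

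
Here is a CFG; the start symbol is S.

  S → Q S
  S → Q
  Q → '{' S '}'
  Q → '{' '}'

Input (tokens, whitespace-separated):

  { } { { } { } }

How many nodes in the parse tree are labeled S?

[S [Q { }] [S [Q { [S [Q { }] [S [Q { }]]] }]]]

4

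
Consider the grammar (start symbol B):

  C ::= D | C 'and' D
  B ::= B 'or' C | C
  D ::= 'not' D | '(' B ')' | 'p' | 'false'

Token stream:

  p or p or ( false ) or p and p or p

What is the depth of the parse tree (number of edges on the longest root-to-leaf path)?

[B [B [B [B [B [C [D p]]] or [C [D p]]] or [C [D ( [B [C [D false]]] )]]] or [C [C [D p]] and [D p]]] or [C [D p]]]

8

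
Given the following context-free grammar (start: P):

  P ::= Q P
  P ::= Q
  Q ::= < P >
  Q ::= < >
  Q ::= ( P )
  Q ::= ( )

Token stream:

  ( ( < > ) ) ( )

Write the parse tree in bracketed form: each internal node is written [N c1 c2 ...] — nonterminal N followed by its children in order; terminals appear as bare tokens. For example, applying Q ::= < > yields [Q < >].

[P [Q ( [P [Q ( [P [Q < >]] )]] )] [P [Q ( )]]]

P
Q P
( P ) P
( Q ) P
( ( P ) ) P
( ( Q ) ) P
( ( < > ) ) P
( ( < > ) ) Q
( ( < > ) ) ( )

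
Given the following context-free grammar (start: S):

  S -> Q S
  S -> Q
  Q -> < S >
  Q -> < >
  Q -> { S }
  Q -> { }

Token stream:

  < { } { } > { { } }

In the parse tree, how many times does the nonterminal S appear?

5

[S [Q < [S [Q { }] [S [Q { }]]] >] [S [Q { [S [Q { }]] }]]]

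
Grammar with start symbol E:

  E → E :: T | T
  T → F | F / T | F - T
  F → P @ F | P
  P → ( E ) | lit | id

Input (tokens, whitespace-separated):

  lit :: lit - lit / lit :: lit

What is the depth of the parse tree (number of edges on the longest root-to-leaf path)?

7

[E [E [E [T [F [P lit]]]] :: [T [F [P lit]] - [T [F [P lit]] / [T [F [P lit]]]]]] :: [T [F [P lit]]]]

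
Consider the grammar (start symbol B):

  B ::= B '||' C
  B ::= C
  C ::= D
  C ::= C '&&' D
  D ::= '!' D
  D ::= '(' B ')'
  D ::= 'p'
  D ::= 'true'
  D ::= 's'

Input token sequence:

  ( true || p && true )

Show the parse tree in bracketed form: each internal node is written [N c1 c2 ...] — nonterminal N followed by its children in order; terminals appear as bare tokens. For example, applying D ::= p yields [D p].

B
C
D
( B )
( B || C )
( C || C )
( D || C )
( true || C )
( true || C && D )
( true || D && D )
( true || p && D )
( true || p && true )

[B [C [D ( [B [B [C [D true]]] || [C [C [D p]] && [D true]]] )]]]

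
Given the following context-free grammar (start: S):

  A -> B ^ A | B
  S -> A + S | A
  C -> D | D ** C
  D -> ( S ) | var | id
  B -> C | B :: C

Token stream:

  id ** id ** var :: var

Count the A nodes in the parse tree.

1

[S [A [B [B [C [D id] ** [C [D id] ** [C [D var]]]]] :: [C [D var]]]]]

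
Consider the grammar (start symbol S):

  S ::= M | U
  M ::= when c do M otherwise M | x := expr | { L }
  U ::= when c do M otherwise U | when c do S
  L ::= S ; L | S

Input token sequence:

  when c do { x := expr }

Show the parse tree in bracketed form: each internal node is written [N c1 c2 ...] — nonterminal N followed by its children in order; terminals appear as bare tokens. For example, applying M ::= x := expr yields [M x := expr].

[S [U when c do [S [M { [L [S [M x := expr]]] }]]]]

S
U
when c do S
when c do M
when c do { L }
when c do { S }
when c do { M }
when c do { x := expr }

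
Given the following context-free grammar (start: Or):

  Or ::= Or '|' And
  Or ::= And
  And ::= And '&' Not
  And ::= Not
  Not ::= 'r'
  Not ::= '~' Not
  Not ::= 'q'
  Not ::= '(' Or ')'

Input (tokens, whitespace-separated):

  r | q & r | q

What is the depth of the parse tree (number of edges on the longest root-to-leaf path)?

5

[Or [Or [Or [And [Not r]]] | [And [And [Not q]] & [Not r]]] | [And [Not q]]]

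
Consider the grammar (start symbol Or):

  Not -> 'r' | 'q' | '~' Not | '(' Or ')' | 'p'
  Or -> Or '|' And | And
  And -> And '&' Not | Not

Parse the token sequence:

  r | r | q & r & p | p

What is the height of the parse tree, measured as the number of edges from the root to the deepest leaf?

6

[Or [Or [Or [Or [And [Not r]]] | [And [Not r]]] | [And [And [And [Not q]] & [Not r]] & [Not p]]] | [And [Not p]]]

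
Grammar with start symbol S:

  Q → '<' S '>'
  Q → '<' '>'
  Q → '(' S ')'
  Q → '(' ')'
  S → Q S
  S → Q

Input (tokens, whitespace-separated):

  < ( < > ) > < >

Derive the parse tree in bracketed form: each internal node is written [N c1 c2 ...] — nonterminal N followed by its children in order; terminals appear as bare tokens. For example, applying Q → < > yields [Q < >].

S
Q S
< S > S
< Q > S
< ( S ) > S
< ( Q ) > S
< ( < > ) > S
< ( < > ) > Q
< ( < > ) > < >

[S [Q < [S [Q ( [S [Q < >]] )]] >] [S [Q < >]]]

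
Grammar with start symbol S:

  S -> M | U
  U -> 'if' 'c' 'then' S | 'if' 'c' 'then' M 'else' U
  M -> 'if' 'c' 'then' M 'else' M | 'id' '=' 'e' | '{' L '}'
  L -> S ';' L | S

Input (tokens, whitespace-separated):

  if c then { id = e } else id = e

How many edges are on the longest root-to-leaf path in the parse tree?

[S [M if c then [M { [L [S [M id = e]]] }] else [M id = e]]]

6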